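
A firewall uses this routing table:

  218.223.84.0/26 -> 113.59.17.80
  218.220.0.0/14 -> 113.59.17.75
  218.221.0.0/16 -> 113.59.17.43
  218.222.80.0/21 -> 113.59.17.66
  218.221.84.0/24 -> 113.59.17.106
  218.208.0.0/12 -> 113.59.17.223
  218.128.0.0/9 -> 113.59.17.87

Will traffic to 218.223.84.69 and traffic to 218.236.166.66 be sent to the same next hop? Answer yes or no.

218.223.84.69: longest match 218.220.0.0/14 -> 113.59.17.75
218.236.166.66: longest match 218.128.0.0/9 -> 113.59.17.87

no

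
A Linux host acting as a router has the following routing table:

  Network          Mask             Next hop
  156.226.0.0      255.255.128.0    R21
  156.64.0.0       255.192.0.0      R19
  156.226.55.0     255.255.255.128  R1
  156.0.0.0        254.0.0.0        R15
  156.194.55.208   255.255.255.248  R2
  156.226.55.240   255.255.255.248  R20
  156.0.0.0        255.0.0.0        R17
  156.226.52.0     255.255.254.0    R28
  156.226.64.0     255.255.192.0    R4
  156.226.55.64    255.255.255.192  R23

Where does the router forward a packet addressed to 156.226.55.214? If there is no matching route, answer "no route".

Routes whose prefix contains 156.226.55.214:
  156.0.0.0/7 (156.0.0.0 - 157.255.255.255) -> R15
  156.0.0.0/8 (156.0.0.0 - 156.255.255.255) -> R17
  156.226.0.0/17 (156.226.0.0 - 156.226.127.255) -> R21
More-specific entries that do NOT match:
  156.194.55.208/29 (156.194.55.208 - 156.194.55.215) does not contain 156.226.55.214
  156.226.55.240/29 (156.226.55.240 - 156.226.55.247) does not contain 156.226.55.214
  156.226.55.64/26 (156.226.55.64 - 156.226.55.127) does not contain 156.226.55.214
  156.226.55.0/25 (156.226.55.0 - 156.226.55.127) does not contain 156.226.55.214
  156.226.52.0/23 (156.226.52.0 - 156.226.53.255) does not contain 156.226.55.214
  156.226.64.0/18 (156.226.64.0 - 156.226.127.255) does not contain 156.226.55.214
Longest matching prefix is /17 -> next hop R21.

R21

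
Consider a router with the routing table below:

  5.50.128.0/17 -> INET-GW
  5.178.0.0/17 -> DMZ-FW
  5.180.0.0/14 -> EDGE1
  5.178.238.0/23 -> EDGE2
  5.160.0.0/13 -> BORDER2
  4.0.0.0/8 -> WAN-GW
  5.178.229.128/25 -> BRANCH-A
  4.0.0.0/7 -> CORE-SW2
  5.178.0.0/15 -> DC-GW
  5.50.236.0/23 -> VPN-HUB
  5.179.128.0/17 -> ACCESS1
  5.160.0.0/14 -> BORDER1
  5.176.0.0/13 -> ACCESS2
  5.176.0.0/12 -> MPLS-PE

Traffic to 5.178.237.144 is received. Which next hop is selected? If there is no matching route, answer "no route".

DC-GW

Routes whose prefix contains 5.178.237.144:
  4.0.0.0/7 (4.0.0.0 - 5.255.255.255) -> CORE-SW2
  5.176.0.0/12 (5.176.0.0 - 5.191.255.255) -> MPLS-PE
  5.176.0.0/13 (5.176.0.0 - 5.183.255.255) -> ACCESS2
  5.178.0.0/15 (5.178.0.0 - 5.179.255.255) -> DC-GW
More-specific entries that do NOT match:
  5.178.229.128/25 (5.178.229.128 - 5.178.229.255) does not contain 5.178.237.144
  5.178.238.0/23 (5.178.238.0 - 5.178.239.255) does not contain 5.178.237.144
  5.50.236.0/23 (5.50.236.0 - 5.50.237.255) does not contain 5.178.237.144
  5.50.128.0/17 (5.50.128.0 - 5.50.255.255) does not contain 5.178.237.144
  5.178.0.0/17 (5.178.0.0 - 5.178.127.255) does not contain 5.178.237.144
  5.179.128.0/17 (5.179.128.0 - 5.179.255.255) does not contain 5.178.237.144
Longest matching prefix is /15 -> next hop DC-GW.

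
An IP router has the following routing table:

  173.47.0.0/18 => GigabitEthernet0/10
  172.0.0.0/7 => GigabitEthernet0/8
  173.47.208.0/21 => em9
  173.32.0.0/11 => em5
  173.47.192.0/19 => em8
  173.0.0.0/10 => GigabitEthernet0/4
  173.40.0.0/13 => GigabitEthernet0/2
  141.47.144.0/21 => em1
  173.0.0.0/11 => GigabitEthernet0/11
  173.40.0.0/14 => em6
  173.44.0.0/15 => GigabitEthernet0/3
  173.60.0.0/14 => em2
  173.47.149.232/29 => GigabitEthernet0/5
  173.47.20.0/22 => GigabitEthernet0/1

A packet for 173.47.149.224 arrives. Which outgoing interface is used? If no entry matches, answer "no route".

Routes whose prefix contains 173.47.149.224:
  172.0.0.0/7 (172.0.0.0 - 173.255.255.255) -> GigabitEthernet0/8
  173.0.0.0/10 (173.0.0.0 - 173.63.255.255) -> GigabitEthernet0/4
  173.32.0.0/11 (173.32.0.0 - 173.63.255.255) -> em5
  173.40.0.0/13 (173.40.0.0 - 173.47.255.255) -> GigabitEthernet0/2
More-specific entries that do NOT match:
  173.47.149.232/29 (173.47.149.232 - 173.47.149.239) does not contain 173.47.149.224
  173.47.20.0/22 (173.47.20.0 - 173.47.23.255) does not contain 173.47.149.224
  173.47.208.0/21 (173.47.208.0 - 173.47.215.255) does not contain 173.47.149.224
  141.47.144.0/21 (141.47.144.0 - 141.47.151.255) does not contain 173.47.149.224
  173.47.192.0/19 (173.47.192.0 - 173.47.223.255) does not contain 173.47.149.224
  173.47.0.0/18 (173.47.0.0 - 173.47.63.255) does not contain 173.47.149.224
  173.44.0.0/15 (173.44.0.0 - 173.45.255.255) does not contain 173.47.149.224
  173.40.0.0/14 (173.40.0.0 - 173.43.255.255) does not contain 173.47.149.224
  173.60.0.0/14 (173.60.0.0 - 173.63.255.255) does not contain 173.47.149.224
Longest matching prefix is /13 -> interface GigabitEthernet0/2.

GigabitEthernet0/2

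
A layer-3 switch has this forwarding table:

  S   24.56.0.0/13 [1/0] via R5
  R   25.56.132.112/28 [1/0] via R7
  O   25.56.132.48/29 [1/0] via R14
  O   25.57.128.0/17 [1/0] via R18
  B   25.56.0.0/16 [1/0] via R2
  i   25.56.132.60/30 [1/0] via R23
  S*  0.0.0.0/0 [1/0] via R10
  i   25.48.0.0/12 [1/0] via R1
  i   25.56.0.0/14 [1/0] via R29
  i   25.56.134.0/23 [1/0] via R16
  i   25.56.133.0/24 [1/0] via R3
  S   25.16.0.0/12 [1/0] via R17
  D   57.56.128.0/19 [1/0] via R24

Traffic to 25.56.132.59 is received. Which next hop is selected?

Routes whose prefix contains 25.56.132.59:
  0.0.0.0/0 (default, matches everything) -> R10
  25.48.0.0/12 (25.48.0.0 - 25.63.255.255) -> R1
  25.56.0.0/14 (25.56.0.0 - 25.59.255.255) -> R29
  25.56.0.0/16 (25.56.0.0 - 25.56.255.255) -> R2
More-specific entries that do NOT match:
  25.56.132.60/30 (25.56.132.60 - 25.56.132.63) does not contain 25.56.132.59
  25.56.132.48/29 (25.56.132.48 - 25.56.132.55) does not contain 25.56.132.59
  25.56.132.112/28 (25.56.132.112 - 25.56.132.127) does not contain 25.56.132.59
  25.56.133.0/24 (25.56.133.0 - 25.56.133.255) does not contain 25.56.132.59
  25.56.134.0/23 (25.56.134.0 - 25.56.135.255) does not contain 25.56.132.59
  57.56.128.0/19 (57.56.128.0 - 57.56.159.255) does not contain 25.56.132.59
  25.57.128.0/17 (25.57.128.0 - 25.57.255.255) does not contain 25.56.132.59
Longest matching prefix is /16 -> next hop R2.

R2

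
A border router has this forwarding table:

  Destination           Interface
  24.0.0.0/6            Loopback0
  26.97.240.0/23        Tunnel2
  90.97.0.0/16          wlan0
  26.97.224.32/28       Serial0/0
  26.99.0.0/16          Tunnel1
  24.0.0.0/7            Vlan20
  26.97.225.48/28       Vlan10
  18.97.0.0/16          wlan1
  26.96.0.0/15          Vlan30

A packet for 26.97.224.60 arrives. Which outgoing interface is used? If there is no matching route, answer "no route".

Vlan30

Routes whose prefix contains 26.97.224.60:
  24.0.0.0/6 (24.0.0.0 - 27.255.255.255) -> Loopback0
  26.96.0.0/15 (26.96.0.0 - 26.97.255.255) -> Vlan30
More-specific entries that do NOT match:
  26.97.224.32/28 (26.97.224.32 - 26.97.224.47) does not contain 26.97.224.60
  26.97.225.48/28 (26.97.225.48 - 26.97.225.63) does not contain 26.97.224.60
  26.97.240.0/23 (26.97.240.0 - 26.97.241.255) does not contain 26.97.224.60
  90.97.0.0/16 (90.97.0.0 - 90.97.255.255) does not contain 26.97.224.60
  26.99.0.0/16 (26.99.0.0 - 26.99.255.255) does not contain 26.97.224.60
  18.97.0.0/16 (18.97.0.0 - 18.97.255.255) does not contain 26.97.224.60
Longest matching prefix is /15 -> interface Vlan30.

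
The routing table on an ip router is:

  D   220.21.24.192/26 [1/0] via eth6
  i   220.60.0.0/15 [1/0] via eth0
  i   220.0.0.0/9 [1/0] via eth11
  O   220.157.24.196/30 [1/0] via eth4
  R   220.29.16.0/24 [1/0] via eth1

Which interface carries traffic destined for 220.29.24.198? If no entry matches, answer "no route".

eth11

Routes whose prefix contains 220.29.24.198:
  220.0.0.0/9 (220.0.0.0 - 220.127.255.255) -> eth11
More-specific entries that do NOT match:
  220.157.24.196/30 (220.157.24.196 - 220.157.24.199) does not contain 220.29.24.198
  220.21.24.192/26 (220.21.24.192 - 220.21.24.255) does not contain 220.29.24.198
  220.29.16.0/24 (220.29.16.0 - 220.29.16.255) does not contain 220.29.24.198
  220.60.0.0/15 (220.60.0.0 - 220.61.255.255) does not contain 220.29.24.198
Longest matching prefix is /9 -> interface eth11.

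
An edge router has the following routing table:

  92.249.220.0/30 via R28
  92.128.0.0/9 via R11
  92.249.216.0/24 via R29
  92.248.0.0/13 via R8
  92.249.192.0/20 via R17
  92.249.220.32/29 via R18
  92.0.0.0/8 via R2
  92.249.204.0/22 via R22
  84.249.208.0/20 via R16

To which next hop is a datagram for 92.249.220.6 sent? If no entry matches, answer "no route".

R8

Routes whose prefix contains 92.249.220.6:
  92.0.0.0/8 (92.0.0.0 - 92.255.255.255) -> R2
  92.128.0.0/9 (92.128.0.0 - 92.255.255.255) -> R11
  92.248.0.0/13 (92.248.0.0 - 92.255.255.255) -> R8
More-specific entries that do NOT match:
  92.249.220.0/30 (92.249.220.0 - 92.249.220.3) does not contain 92.249.220.6
  92.249.220.32/29 (92.249.220.32 - 92.249.220.39) does not contain 92.249.220.6
  92.249.216.0/24 (92.249.216.0 - 92.249.216.255) does not contain 92.249.220.6
  92.249.204.0/22 (92.249.204.0 - 92.249.207.255) does not contain 92.249.220.6
  92.249.192.0/20 (92.249.192.0 - 92.249.207.255) does not contain 92.249.220.6
  84.249.208.0/20 (84.249.208.0 - 84.249.223.255) does not contain 92.249.220.6
Longest matching prefix is /13 -> next hop R8.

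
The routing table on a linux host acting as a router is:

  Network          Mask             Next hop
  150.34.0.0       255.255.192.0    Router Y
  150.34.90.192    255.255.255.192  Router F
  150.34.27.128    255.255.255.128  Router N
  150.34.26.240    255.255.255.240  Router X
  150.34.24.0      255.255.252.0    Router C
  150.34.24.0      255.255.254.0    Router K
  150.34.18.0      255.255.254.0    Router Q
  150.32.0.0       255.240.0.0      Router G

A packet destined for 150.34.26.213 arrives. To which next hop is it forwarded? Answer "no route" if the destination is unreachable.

Routes whose prefix contains 150.34.26.213:
  150.32.0.0/12 (150.32.0.0 - 150.47.255.255) -> Router G
  150.34.0.0/18 (150.34.0.0 - 150.34.63.255) -> Router Y
  150.34.24.0/22 (150.34.24.0 - 150.34.27.255) -> Router C
More-specific entries that do NOT match:
  150.34.26.240/28 (150.34.26.240 - 150.34.26.255) does not contain 150.34.26.213
  150.34.90.192/26 (150.34.90.192 - 150.34.90.255) does not contain 150.34.26.213
  150.34.27.128/25 (150.34.27.128 - 150.34.27.255) does not contain 150.34.26.213
  150.34.24.0/23 (150.34.24.0 - 150.34.25.255) does not contain 150.34.26.213
  150.34.18.0/23 (150.34.18.0 - 150.34.19.255) does not contain 150.34.26.213
Longest matching prefix is /22 -> next hop Router C.

Router C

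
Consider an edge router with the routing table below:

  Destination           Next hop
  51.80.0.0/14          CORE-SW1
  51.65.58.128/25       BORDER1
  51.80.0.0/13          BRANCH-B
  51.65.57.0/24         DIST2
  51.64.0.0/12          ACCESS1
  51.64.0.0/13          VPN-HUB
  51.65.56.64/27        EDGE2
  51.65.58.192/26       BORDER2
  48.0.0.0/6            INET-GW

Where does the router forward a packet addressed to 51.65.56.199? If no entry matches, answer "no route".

VPN-HUB

Routes whose prefix contains 51.65.56.199:
  48.0.0.0/6 (48.0.0.0 - 51.255.255.255) -> INET-GW
  51.64.0.0/12 (51.64.0.0 - 51.79.255.255) -> ACCESS1
  51.64.0.0/13 (51.64.0.0 - 51.71.255.255) -> VPN-HUB
More-specific entries that do NOT match:
  51.65.56.64/27 (51.65.56.64 - 51.65.56.95) does not contain 51.65.56.199
  51.65.58.192/26 (51.65.58.192 - 51.65.58.255) does not contain 51.65.56.199
  51.65.58.128/25 (51.65.58.128 - 51.65.58.255) does not contain 51.65.56.199
  51.65.57.0/24 (51.65.57.0 - 51.65.57.255) does not contain 51.65.56.199
  51.80.0.0/14 (51.80.0.0 - 51.83.255.255) does not contain 51.65.56.199
Longest matching prefix is /13 -> next hop VPN-HUB.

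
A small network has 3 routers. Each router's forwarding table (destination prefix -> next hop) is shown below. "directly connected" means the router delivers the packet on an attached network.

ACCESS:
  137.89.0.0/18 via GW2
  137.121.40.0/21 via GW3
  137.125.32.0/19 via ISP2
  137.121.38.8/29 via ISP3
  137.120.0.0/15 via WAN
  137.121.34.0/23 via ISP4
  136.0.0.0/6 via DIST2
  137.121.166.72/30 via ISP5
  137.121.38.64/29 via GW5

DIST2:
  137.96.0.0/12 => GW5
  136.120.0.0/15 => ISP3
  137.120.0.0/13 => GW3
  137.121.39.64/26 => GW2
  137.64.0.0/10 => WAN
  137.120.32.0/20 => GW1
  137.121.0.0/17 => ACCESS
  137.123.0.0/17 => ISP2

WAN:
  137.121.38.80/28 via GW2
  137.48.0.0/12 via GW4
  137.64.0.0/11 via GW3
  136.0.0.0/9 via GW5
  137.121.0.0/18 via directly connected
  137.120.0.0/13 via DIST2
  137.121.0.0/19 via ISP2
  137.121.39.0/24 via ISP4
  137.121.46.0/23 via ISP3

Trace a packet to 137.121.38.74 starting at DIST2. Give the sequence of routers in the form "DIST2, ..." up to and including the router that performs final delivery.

At DIST2: longest match for 137.121.38.74 is 137.121.0.0/17 -> ACCESS
At ACCESS: longest match for 137.121.38.74 is 137.120.0.0/15 -> WAN
At WAN: longest match for 137.121.38.74 is 137.121.0.0/18 -> directly connected

DIST2, ACCESS, WAN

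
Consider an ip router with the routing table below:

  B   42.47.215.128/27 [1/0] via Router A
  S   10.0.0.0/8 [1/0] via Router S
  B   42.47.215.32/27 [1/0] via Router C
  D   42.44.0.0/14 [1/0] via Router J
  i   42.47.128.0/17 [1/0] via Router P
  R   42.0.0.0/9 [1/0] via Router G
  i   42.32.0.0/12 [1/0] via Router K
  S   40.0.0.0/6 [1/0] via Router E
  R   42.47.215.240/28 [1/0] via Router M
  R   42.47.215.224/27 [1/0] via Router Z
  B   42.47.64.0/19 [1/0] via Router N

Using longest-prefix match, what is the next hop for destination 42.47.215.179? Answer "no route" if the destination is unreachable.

Router P

Routes whose prefix contains 42.47.215.179:
  40.0.0.0/6 (40.0.0.0 - 43.255.255.255) -> Router E
  42.0.0.0/9 (42.0.0.0 - 42.127.255.255) -> Router G
  42.32.0.0/12 (42.32.0.0 - 42.47.255.255) -> Router K
  42.44.0.0/14 (42.44.0.0 - 42.47.255.255) -> Router J
  42.47.128.0/17 (42.47.128.0 - 42.47.255.255) -> Router P
More-specific entries that do NOT match:
  42.47.215.240/28 (42.47.215.240 - 42.47.215.255) does not contain 42.47.215.179
  42.47.215.128/27 (42.47.215.128 - 42.47.215.159) does not contain 42.47.215.179
  42.47.215.32/27 (42.47.215.32 - 42.47.215.63) does not contain 42.47.215.179
  42.47.215.224/27 (42.47.215.224 - 42.47.215.255) does not contain 42.47.215.179
  42.47.64.0/19 (42.47.64.0 - 42.47.95.255) does not contain 42.47.215.179
Longest matching prefix is /17 -> next hop Router P.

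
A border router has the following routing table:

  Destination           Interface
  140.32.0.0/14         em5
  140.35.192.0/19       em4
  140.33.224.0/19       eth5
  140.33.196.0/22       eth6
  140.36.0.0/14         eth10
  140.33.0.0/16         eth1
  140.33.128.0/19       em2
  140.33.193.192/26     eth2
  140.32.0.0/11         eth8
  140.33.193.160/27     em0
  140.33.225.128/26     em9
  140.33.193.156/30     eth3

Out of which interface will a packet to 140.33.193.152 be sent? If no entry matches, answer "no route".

Routes whose prefix contains 140.33.193.152:
  140.32.0.0/11 (140.32.0.0 - 140.63.255.255) -> eth8
  140.32.0.0/14 (140.32.0.0 - 140.35.255.255) -> em5
  140.33.0.0/16 (140.33.0.0 - 140.33.255.255) -> eth1
More-specific entries that do NOT match:
  140.33.193.156/30 (140.33.193.156 - 140.33.193.159) does not contain 140.33.193.152
  140.33.193.160/27 (140.33.193.160 - 140.33.193.191) does not contain 140.33.193.152
  140.33.193.192/26 (140.33.193.192 - 140.33.193.255) does not contain 140.33.193.152
  140.33.225.128/26 (140.33.225.128 - 140.33.225.191) does not contain 140.33.193.152
  140.33.196.0/22 (140.33.196.0 - 140.33.199.255) does not contain 140.33.193.152
  140.35.192.0/19 (140.35.192.0 - 140.35.223.255) does not contain 140.33.193.152
  140.33.224.0/19 (140.33.224.0 - 140.33.255.255) does not contain 140.33.193.152
  140.33.128.0/19 (140.33.128.0 - 140.33.159.255) does not contain 140.33.193.152
Longest matching prefix is /16 -> interface eth1.

eth1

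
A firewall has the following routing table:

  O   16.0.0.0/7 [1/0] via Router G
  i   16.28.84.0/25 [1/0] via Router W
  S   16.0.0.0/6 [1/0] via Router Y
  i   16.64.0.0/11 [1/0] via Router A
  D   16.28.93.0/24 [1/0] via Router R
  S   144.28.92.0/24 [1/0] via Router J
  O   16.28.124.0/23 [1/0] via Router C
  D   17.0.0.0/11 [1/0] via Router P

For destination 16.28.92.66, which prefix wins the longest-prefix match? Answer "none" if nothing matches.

16.0.0.0/7

Entries matching 16.28.92.66:
  16.0.0.0/6 (16.0.0.0 - 19.255.255.255)
  16.0.0.0/7 (16.0.0.0 - 17.255.255.255)
Most specific is 16.0.0.0/7.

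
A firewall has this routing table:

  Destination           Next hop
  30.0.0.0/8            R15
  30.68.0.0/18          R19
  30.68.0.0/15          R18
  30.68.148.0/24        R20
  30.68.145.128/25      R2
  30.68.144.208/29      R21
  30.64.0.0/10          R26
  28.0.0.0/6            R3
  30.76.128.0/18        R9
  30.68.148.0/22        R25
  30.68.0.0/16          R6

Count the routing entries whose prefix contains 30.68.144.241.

Prefixes containing 30.68.144.241:
  28.0.0.0/6 (28.0.0.0 - 31.255.255.255)
  30.0.0.0/8 (30.0.0.0 - 30.255.255.255)
  30.64.0.0/10 (30.64.0.0 - 30.127.255.255)
  30.68.0.0/15 (30.68.0.0 - 30.69.255.255)
  30.68.0.0/16 (30.68.0.0 - 30.68.255.255)
Total matching entries: 5.

5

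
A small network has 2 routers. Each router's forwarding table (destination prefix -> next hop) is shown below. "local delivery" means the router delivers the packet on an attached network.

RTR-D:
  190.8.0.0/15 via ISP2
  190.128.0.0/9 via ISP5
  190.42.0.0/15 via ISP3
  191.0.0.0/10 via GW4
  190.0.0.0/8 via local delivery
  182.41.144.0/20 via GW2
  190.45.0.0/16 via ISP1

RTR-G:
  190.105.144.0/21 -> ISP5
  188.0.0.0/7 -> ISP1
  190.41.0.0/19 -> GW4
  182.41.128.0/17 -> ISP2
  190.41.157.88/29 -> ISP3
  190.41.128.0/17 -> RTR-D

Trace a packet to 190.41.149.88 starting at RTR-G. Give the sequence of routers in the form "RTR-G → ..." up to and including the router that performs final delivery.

At RTR-G: longest match for 190.41.149.88 is 190.41.128.0/17 -> RTR-D
At RTR-D: longest match for 190.41.149.88 is 190.0.0.0/8 -> local delivery

RTR-G → RTR-D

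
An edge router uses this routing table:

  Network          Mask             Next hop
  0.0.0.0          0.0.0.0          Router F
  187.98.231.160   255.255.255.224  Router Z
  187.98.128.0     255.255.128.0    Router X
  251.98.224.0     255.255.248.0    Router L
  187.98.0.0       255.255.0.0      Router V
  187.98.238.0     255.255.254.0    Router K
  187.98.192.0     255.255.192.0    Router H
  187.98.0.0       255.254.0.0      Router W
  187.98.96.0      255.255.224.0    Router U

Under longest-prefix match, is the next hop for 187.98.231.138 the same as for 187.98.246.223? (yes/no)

yes

187.98.231.138: longest match 187.98.192.0/18 -> Router H
187.98.246.223: longest match 187.98.192.0/18 -> Router H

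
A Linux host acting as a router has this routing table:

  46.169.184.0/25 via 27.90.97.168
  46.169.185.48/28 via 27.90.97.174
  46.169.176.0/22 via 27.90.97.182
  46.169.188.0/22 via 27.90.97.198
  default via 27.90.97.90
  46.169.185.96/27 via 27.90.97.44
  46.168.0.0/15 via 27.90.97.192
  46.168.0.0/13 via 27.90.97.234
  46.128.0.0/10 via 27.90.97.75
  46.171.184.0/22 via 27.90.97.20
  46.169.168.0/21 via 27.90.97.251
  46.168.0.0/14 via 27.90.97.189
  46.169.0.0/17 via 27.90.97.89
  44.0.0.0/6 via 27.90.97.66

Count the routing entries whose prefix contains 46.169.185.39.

6

Prefixes containing 46.169.185.39:
  0.0.0.0/0 (default, matches everything)
  44.0.0.0/6 (44.0.0.0 - 47.255.255.255)
  46.128.0.0/10 (46.128.0.0 - 46.191.255.255)
  46.168.0.0/13 (46.168.0.0 - 46.175.255.255)
  46.168.0.0/14 (46.168.0.0 - 46.171.255.255)
  46.168.0.0/15 (46.168.0.0 - 46.169.255.255)
Total matching entries: 6.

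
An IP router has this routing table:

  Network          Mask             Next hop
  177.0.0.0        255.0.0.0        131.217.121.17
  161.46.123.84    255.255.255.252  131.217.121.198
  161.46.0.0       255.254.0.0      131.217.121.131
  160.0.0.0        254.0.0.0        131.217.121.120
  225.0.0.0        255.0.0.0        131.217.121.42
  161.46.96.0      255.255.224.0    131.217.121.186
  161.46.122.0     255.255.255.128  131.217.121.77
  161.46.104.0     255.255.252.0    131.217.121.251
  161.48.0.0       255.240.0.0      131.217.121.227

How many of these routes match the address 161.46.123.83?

Prefixes containing 161.46.123.83:
  160.0.0.0/7 (160.0.0.0 - 161.255.255.255)
  161.46.0.0/15 (161.46.0.0 - 161.47.255.255)
  161.46.96.0/19 (161.46.96.0 - 161.46.127.255)
Total matching entries: 3.

3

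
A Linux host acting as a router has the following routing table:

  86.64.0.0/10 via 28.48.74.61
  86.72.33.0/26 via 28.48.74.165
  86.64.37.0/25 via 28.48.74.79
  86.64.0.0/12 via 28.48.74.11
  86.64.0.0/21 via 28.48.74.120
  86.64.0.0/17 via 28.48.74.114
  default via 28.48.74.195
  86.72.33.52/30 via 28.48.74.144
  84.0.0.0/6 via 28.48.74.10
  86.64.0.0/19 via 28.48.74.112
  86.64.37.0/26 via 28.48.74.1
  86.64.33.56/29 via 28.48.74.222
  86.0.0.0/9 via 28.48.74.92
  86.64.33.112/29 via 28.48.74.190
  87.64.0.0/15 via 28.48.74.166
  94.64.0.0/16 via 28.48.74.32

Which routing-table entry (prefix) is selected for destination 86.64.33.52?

86.64.0.0/17

Entries matching 86.64.33.52:
  0.0.0.0/0 (default, matches everything)
  84.0.0.0/6 (84.0.0.0 - 87.255.255.255)
  86.0.0.0/9 (86.0.0.0 - 86.127.255.255)
  86.64.0.0/10 (86.64.0.0 - 86.127.255.255)
  86.64.0.0/12 (86.64.0.0 - 86.79.255.255)
  86.64.0.0/17 (86.64.0.0 - 86.64.127.255)
Most specific is 86.64.0.0/17.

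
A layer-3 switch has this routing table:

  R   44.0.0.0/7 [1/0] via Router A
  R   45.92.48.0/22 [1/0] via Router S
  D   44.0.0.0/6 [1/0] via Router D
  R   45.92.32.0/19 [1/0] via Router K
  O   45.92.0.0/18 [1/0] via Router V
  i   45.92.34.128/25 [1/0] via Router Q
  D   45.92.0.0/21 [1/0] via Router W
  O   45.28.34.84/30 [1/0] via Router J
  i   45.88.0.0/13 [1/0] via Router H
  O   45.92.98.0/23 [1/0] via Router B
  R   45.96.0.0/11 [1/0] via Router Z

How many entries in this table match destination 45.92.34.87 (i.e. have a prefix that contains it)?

Prefixes containing 45.92.34.87:
  44.0.0.0/6 (44.0.0.0 - 47.255.255.255)
  44.0.0.0/7 (44.0.0.0 - 45.255.255.255)
  45.88.0.0/13 (45.88.0.0 - 45.95.255.255)
  45.92.0.0/18 (45.92.0.0 - 45.92.63.255)
  45.92.32.0/19 (45.92.32.0 - 45.92.63.255)
Total matching entries: 5.

5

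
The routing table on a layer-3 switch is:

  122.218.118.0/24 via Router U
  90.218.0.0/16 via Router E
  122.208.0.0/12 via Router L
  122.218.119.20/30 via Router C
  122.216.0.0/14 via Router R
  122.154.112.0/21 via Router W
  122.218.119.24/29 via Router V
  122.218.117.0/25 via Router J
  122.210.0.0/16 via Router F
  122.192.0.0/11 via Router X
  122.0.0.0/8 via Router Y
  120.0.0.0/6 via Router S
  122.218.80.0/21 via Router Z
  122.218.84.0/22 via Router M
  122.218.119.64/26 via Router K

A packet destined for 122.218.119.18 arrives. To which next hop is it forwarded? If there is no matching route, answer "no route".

Router R

Routes whose prefix contains 122.218.119.18:
  120.0.0.0/6 (120.0.0.0 - 123.255.255.255) -> Router S
  122.0.0.0/8 (122.0.0.0 - 122.255.255.255) -> Router Y
  122.192.0.0/11 (122.192.0.0 - 122.223.255.255) -> Router X
  122.208.0.0/12 (122.208.0.0 - 122.223.255.255) -> Router L
  122.216.0.0/14 (122.216.0.0 - 122.219.255.255) -> Router R
More-specific entries that do NOT match:
  122.218.119.20/30 (122.218.119.20 - 122.218.119.23) does not contain 122.218.119.18
  122.218.119.24/29 (122.218.119.24 - 122.218.119.31) does not contain 122.218.119.18
  122.218.119.64/26 (122.218.119.64 - 122.218.119.127) does not contain 122.218.119.18
  122.218.117.0/25 (122.218.117.0 - 122.218.117.127) does not contain 122.218.119.18
  122.218.118.0/24 (122.218.118.0 - 122.218.118.255) does not contain 122.218.119.18
  122.218.84.0/22 (122.218.84.0 - 122.218.87.255) does not contain 122.218.119.18
  122.154.112.0/21 (122.154.112.0 - 122.154.119.255) does not contain 122.218.119.18
  122.218.80.0/21 (122.218.80.0 - 122.218.87.255) does not contain 122.218.119.18
  90.218.0.0/16 (90.218.0.0 - 90.218.255.255) does not contain 122.218.119.18
  122.210.0.0/16 (122.210.0.0 - 122.210.255.255) does not contain 122.218.119.18
Longest matching prefix is /14 -> next hop Router R.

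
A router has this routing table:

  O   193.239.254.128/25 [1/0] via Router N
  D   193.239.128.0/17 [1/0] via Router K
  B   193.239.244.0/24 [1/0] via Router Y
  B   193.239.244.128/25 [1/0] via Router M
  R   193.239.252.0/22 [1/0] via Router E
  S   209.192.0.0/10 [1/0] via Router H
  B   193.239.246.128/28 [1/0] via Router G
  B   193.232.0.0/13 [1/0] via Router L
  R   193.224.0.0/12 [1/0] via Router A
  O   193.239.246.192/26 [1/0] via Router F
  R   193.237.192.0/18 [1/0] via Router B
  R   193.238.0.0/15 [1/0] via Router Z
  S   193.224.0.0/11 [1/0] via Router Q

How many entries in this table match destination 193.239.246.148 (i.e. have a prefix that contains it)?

5

Prefixes containing 193.239.246.148:
  193.224.0.0/11 (193.224.0.0 - 193.255.255.255)
  193.224.0.0/12 (193.224.0.0 - 193.239.255.255)
  193.232.0.0/13 (193.232.0.0 - 193.239.255.255)
  193.238.0.0/15 (193.238.0.0 - 193.239.255.255)
  193.239.128.0/17 (193.239.128.0 - 193.239.255.255)
Total matching entries: 5.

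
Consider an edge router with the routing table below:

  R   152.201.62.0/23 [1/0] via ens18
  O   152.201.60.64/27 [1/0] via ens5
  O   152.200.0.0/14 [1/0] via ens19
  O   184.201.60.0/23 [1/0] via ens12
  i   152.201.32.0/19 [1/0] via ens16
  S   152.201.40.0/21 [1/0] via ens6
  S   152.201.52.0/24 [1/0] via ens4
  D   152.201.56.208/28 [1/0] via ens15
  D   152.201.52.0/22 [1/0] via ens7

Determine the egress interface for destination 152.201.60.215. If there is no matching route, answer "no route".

Routes whose prefix contains 152.201.60.215:
  152.200.0.0/14 (152.200.0.0 - 152.203.255.255) -> ens19
  152.201.32.0/19 (152.201.32.0 - 152.201.63.255) -> ens16
More-specific entries that do NOT match:
  152.201.56.208/28 (152.201.56.208 - 152.201.56.223) does not contain 152.201.60.215
  152.201.60.64/27 (152.201.60.64 - 152.201.60.95) does not contain 152.201.60.215
  152.201.52.0/24 (152.201.52.0 - 152.201.52.255) does not contain 152.201.60.215
  152.201.62.0/23 (152.201.62.0 - 152.201.63.255) does not contain 152.201.60.215
  184.201.60.0/23 (184.201.60.0 - 184.201.61.255) does not contain 152.201.60.215
  152.201.52.0/22 (152.201.52.0 - 152.201.55.255) does not contain 152.201.60.215
  152.201.40.0/21 (152.201.40.0 - 152.201.47.255) does not contain 152.201.60.215
Longest matching prefix is /19 -> interface ens16.

ens16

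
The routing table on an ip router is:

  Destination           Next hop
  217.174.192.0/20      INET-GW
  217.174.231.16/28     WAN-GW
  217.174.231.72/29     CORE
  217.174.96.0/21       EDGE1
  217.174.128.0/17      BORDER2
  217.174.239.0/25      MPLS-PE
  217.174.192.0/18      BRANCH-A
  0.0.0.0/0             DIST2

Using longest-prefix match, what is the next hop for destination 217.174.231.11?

Routes whose prefix contains 217.174.231.11:
  0.0.0.0/0 (default, matches everything) -> DIST2
  217.174.128.0/17 (217.174.128.0 - 217.174.255.255) -> BORDER2
  217.174.192.0/18 (217.174.192.0 - 217.174.255.255) -> BRANCH-A
More-specific entries that do NOT match:
  217.174.231.72/29 (217.174.231.72 - 217.174.231.79) does not contain 217.174.231.11
  217.174.231.16/28 (217.174.231.16 - 217.174.231.31) does not contain 217.174.231.11
  217.174.239.0/25 (217.174.239.0 - 217.174.239.127) does not contain 217.174.231.11
  217.174.96.0/21 (217.174.96.0 - 217.174.103.255) does not contain 217.174.231.11
  217.174.192.0/20 (217.174.192.0 - 217.174.207.255) does not contain 217.174.231.11
Longest matching prefix is /18 -> next hop BRANCH-A.

BRANCH-A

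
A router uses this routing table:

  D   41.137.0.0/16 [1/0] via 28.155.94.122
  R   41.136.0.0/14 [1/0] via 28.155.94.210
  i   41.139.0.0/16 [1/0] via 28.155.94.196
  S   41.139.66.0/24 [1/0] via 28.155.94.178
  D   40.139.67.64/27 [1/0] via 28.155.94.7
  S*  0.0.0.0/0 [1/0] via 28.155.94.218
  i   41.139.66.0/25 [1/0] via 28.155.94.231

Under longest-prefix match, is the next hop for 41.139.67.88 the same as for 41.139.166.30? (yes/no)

yes

41.139.67.88: longest match 41.139.0.0/16 -> 28.155.94.196
41.139.166.30: longest match 41.139.0.0/16 -> 28.155.94.196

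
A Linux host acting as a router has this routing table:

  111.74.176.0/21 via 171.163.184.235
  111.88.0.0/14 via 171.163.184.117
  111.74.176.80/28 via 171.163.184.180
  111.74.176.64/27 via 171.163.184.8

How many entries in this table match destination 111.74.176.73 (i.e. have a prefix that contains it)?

Prefixes containing 111.74.176.73:
  111.74.176.0/21 (111.74.176.0 - 111.74.183.255)
  111.74.176.64/27 (111.74.176.64 - 111.74.176.95)
Total matching entries: 2.

2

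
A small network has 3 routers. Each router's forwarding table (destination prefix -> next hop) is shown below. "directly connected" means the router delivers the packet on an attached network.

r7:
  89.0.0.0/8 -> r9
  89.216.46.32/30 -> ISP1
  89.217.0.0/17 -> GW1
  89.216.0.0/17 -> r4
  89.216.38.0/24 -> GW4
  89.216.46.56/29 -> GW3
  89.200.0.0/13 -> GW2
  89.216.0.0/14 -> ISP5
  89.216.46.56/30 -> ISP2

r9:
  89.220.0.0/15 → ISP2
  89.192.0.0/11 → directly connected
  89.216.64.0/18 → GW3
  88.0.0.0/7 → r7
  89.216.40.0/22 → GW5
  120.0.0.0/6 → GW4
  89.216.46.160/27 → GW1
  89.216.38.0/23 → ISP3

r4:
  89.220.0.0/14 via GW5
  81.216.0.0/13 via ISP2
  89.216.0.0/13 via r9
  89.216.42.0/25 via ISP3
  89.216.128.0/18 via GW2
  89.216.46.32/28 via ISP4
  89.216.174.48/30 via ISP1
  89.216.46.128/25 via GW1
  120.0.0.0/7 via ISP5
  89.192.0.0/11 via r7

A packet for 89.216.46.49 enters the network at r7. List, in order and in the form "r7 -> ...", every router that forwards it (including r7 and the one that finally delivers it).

At r7: longest match for 89.216.46.49 is 89.216.0.0/17 -> r4
At r4: longest match for 89.216.46.49 is 89.216.0.0/13 -> r9
At r9: longest match for 89.216.46.49 is 89.192.0.0/11 -> directly connected

r7 -> r4 -> r9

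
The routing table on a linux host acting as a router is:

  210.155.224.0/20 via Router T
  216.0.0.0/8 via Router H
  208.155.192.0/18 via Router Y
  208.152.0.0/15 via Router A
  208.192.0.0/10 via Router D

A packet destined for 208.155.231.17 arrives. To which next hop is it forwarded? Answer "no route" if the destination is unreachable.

Router Y

Routes whose prefix contains 208.155.231.17:
  208.155.192.0/18 (208.155.192.0 - 208.155.255.255) -> Router Y
More-specific entries that do NOT match:
  210.155.224.0/20 (210.155.224.0 - 210.155.239.255) does not contain 208.155.231.17
Longest matching prefix is /18 -> next hop Router Y.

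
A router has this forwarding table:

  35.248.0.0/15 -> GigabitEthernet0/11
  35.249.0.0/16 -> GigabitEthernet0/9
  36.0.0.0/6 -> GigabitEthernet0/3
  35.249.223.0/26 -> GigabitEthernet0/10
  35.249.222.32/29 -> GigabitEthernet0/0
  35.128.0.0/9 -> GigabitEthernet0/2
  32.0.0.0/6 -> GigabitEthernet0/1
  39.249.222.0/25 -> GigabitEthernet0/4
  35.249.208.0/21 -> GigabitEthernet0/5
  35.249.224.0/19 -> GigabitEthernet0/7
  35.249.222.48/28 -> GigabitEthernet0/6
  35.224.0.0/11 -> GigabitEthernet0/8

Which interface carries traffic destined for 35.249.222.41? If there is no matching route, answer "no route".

GigabitEthernet0/9

Routes whose prefix contains 35.249.222.41:
  32.0.0.0/6 (32.0.0.0 - 35.255.255.255) -> GigabitEthernet0/1
  35.128.0.0/9 (35.128.0.0 - 35.255.255.255) -> GigabitEthernet0/2
  35.224.0.0/11 (35.224.0.0 - 35.255.255.255) -> GigabitEthernet0/8
  35.248.0.0/15 (35.248.0.0 - 35.249.255.255) -> GigabitEthernet0/11
  35.249.0.0/16 (35.249.0.0 - 35.249.255.255) -> GigabitEthernet0/9
More-specific entries that do NOT match:
  35.249.222.32/29 (35.249.222.32 - 35.249.222.39) does not contain 35.249.222.41
  35.249.222.48/28 (35.249.222.48 - 35.249.222.63) does not contain 35.249.222.41
  35.249.223.0/26 (35.249.223.0 - 35.249.223.63) does not contain 35.249.222.41
  39.249.222.0/25 (39.249.222.0 - 39.249.222.127) does not contain 35.249.222.41
  35.249.208.0/21 (35.249.208.0 - 35.249.215.255) does not contain 35.249.222.41
  35.249.224.0/19 (35.249.224.0 - 35.249.255.255) does not contain 35.249.222.41
Longest matching prefix is /16 -> interface GigabitEthernet0/9.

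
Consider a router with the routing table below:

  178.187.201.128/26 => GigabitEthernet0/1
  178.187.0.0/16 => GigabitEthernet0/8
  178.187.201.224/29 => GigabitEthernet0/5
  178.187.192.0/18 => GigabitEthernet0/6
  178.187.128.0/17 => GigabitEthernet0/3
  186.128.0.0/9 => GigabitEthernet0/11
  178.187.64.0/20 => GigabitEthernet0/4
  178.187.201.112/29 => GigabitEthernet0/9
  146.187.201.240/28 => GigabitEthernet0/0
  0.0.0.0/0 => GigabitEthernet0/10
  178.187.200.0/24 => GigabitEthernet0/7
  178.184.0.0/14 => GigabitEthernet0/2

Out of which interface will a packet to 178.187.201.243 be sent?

GigabitEthernet0/6

Routes whose prefix contains 178.187.201.243:
  0.0.0.0/0 (default, matches everything) -> GigabitEthernet0/10
  178.184.0.0/14 (178.184.0.0 - 178.187.255.255) -> GigabitEthernet0/2
  178.187.0.0/16 (178.187.0.0 - 178.187.255.255) -> GigabitEthernet0/8
  178.187.128.0/17 (178.187.128.0 - 178.187.255.255) -> GigabitEthernet0/3
  178.187.192.0/18 (178.187.192.0 - 178.187.255.255) -> GigabitEthernet0/6
More-specific entries that do NOT match:
  178.187.201.224/29 (178.187.201.224 - 178.187.201.231) does not contain 178.187.201.243
  178.187.201.112/29 (178.187.201.112 - 178.187.201.119) does not contain 178.187.201.243
  146.187.201.240/28 (146.187.201.240 - 146.187.201.255) does not contain 178.187.201.243
  178.187.201.128/26 (178.187.201.128 - 178.187.201.191) does not contain 178.187.201.243
  178.187.200.0/24 (178.187.200.0 - 178.187.200.255) does not contain 178.187.201.243
  178.187.64.0/20 (178.187.64.0 - 178.187.79.255) does not contain 178.187.201.243
Longest matching prefix is /18 -> interface GigabitEthernet0/6.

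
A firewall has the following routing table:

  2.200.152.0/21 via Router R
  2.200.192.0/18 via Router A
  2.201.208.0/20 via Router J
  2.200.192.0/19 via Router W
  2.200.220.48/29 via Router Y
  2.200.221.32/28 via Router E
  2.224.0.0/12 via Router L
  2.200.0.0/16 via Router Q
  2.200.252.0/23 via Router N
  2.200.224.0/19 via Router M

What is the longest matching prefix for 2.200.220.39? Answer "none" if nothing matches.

Entries matching 2.200.220.39:
  2.200.0.0/16 (2.200.0.0 - 2.200.255.255)
  2.200.192.0/18 (2.200.192.0 - 2.200.255.255)
  2.200.192.0/19 (2.200.192.0 - 2.200.223.255)
Most specific is 2.200.192.0/19.

2.200.192.0/19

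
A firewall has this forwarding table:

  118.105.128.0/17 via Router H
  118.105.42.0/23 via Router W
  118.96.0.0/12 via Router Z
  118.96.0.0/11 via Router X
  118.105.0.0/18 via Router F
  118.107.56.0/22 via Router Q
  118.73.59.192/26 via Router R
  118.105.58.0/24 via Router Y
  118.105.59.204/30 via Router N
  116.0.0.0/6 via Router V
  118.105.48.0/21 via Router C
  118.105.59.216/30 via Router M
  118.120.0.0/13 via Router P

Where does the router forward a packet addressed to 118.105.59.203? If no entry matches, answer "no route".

Routes whose prefix contains 118.105.59.203:
  116.0.0.0/6 (116.0.0.0 - 119.255.255.255) -> Router V
  118.96.0.0/11 (118.96.0.0 - 118.127.255.255) -> Router X
  118.96.0.0/12 (118.96.0.0 - 118.111.255.255) -> Router Z
  118.105.0.0/18 (118.105.0.0 - 118.105.63.255) -> Router F
More-specific entries that do NOT match:
  118.105.59.204/30 (118.105.59.204 - 118.105.59.207) does not contain 118.105.59.203
  118.105.59.216/30 (118.105.59.216 - 118.105.59.219) does not contain 118.105.59.203
  118.73.59.192/26 (118.73.59.192 - 118.73.59.255) does not contain 118.105.59.203
  118.105.58.0/24 (118.105.58.0 - 118.105.58.255) does not contain 118.105.59.203
  118.105.42.0/23 (118.105.42.0 - 118.105.43.255) does not contain 118.105.59.203
  118.107.56.0/22 (118.107.56.0 - 118.107.59.255) does not contain 118.105.59.203
  118.105.48.0/21 (118.105.48.0 - 118.105.55.255) does not contain 118.105.59.203
Longest matching prefix is /18 -> next hop Router F.

Router F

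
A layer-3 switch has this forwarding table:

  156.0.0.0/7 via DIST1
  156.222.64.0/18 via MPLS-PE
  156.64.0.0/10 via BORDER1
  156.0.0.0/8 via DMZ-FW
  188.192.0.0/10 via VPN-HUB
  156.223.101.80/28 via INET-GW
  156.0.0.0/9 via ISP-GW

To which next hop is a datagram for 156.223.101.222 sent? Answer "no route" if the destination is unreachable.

Routes whose prefix contains 156.223.101.222:
  156.0.0.0/7 (156.0.0.0 - 157.255.255.255) -> DIST1
  156.0.0.0/8 (156.0.0.0 - 156.255.255.255) -> DMZ-FW
More-specific entries that do NOT match:
  156.223.101.80/28 (156.223.101.80 - 156.223.101.95) does not contain 156.223.101.222
  156.222.64.0/18 (156.222.64.0 - 156.222.127.255) does not contain 156.223.101.222
  156.64.0.0/10 (156.64.0.0 - 156.127.255.255) does not contain 156.223.101.222
  188.192.0.0/10 (188.192.0.0 - 188.255.255.255) does not contain 156.223.101.222
  156.0.0.0/9 (156.0.0.0 - 156.127.255.255) does not contain 156.223.101.222
Longest matching prefix is /8 -> next hop DMZ-FW.

DMZ-FW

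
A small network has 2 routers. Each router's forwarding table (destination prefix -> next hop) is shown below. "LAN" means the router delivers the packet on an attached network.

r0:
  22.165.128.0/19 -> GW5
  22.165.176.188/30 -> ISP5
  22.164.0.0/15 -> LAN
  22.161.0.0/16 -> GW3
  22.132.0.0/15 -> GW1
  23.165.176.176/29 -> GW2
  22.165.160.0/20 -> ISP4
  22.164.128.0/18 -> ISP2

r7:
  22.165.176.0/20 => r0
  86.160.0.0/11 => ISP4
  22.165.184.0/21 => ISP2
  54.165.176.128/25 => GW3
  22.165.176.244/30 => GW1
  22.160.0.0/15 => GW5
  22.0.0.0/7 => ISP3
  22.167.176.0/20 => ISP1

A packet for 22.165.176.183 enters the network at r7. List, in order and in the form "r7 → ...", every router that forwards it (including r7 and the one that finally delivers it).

At r7: longest match for 22.165.176.183 is 22.165.176.0/20 -> r0
At r0: longest match for 22.165.176.183 is 22.164.0.0/15 -> LAN

r7 → r0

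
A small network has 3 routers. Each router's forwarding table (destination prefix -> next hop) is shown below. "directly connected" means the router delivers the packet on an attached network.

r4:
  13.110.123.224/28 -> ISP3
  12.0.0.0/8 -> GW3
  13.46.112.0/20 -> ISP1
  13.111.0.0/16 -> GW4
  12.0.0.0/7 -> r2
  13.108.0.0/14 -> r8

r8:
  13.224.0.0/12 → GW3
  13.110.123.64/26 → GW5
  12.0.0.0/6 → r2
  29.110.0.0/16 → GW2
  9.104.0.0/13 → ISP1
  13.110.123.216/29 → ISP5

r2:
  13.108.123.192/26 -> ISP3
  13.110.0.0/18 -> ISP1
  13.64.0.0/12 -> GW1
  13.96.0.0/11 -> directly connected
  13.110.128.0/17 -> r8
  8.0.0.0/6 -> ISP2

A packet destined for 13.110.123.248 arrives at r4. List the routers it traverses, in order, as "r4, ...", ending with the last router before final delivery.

r4, r8, r2

At r4: longest match for 13.110.123.248 is 13.108.0.0/14 -> r8
At r8: longest match for 13.110.123.248 is 12.0.0.0/6 -> r2
At r2: longest match for 13.110.123.248 is 13.96.0.0/11 -> directly connected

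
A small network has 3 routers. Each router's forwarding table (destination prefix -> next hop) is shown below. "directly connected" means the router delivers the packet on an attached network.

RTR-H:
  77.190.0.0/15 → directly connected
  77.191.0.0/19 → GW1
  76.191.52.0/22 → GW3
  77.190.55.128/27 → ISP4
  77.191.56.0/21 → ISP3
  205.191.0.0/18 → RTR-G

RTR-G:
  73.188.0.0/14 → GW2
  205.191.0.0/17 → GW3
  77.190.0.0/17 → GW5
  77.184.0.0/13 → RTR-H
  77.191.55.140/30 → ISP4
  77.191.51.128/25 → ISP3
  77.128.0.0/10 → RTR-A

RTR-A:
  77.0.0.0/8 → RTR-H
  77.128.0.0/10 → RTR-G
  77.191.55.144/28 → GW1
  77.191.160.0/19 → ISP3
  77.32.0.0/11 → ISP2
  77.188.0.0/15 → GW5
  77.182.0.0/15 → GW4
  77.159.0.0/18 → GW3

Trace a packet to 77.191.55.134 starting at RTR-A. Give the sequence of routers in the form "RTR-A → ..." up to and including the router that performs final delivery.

At RTR-A: longest match for 77.191.55.134 is 77.128.0.0/10 -> RTR-G
At RTR-G: longest match for 77.191.55.134 is 77.184.0.0/13 -> RTR-H
At RTR-H: longest match for 77.191.55.134 is 77.190.0.0/15 -> directly connected

RTR-A → RTR-G → RTR-H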